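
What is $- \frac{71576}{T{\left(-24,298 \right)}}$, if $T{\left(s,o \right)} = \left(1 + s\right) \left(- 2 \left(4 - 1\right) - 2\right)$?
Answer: $-389$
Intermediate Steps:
$T{\left(s,o \right)} = -8 - 8 s$ ($T{\left(s,o \right)} = \left(1 + s\right) \left(\left(-2\right) 3 - 2\right) = \left(1 + s\right) \left(-6 - 2\right) = \left(1 + s\right) \left(-8\right) = -8 - 8 s$)
$- \frac{71576}{T{\left(-24,298 \right)}} = - \frac{71576}{-8 - -192} = - \frac{71576}{-8 + 192} = - \frac{71576}{184} = \left(-71576\right) \frac{1}{184} = -389$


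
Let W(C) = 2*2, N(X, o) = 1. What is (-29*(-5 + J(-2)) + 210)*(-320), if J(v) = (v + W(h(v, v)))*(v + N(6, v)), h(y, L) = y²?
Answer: -132160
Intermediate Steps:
W(C) = 4
J(v) = (1 + v)*(4 + v) (J(v) = (v + 4)*(v + 1) = (4 + v)*(1 + v) = (1 + v)*(4 + v))
(-29*(-5 + J(-2)) + 210)*(-320) = (-29*(-5 + (4 + (-2)² + 5*(-2))) + 210)*(-320) = (-29*(-5 + (4 + 4 - 10)) + 210)*(-320) = (-29*(-5 - 2) + 210)*(-320) = (-29*(-7) + 210)*(-320) = (203 + 210)*(-320) = 413*(-320) = -132160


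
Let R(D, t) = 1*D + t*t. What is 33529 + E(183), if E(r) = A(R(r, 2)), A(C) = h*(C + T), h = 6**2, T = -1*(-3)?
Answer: 40369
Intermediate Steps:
T = 3
R(D, t) = D + t**2
h = 36
A(C) = 108 + 36*C (A(C) = 36*(C + 3) = 36*(3 + C) = 108 + 36*C)
E(r) = 252 + 36*r (E(r) = 108 + 36*(r + 2**2) = 108 + 36*(r + 4) = 108 + 36*(4 + r) = 108 + (144 + 36*r) = 252 + 36*r)
33529 + E(183) = 33529 + (252 + 36*183) = 33529 + (252 + 6588) = 33529 + 6840 = 40369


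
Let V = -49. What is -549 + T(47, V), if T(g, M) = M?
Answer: -598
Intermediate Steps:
-549 + T(47, V) = -549 - 49 = -598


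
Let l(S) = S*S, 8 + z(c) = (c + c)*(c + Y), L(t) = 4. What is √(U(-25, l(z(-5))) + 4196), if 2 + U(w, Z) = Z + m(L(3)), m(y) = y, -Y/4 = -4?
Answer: √18122 ≈ 134.62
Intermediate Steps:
Y = 16 (Y = -4*(-4) = 16)
z(c) = -8 + 2*c*(16 + c) (z(c) = -8 + (c + c)*(c + 16) = -8 + (2*c)*(16 + c) = -8 + 2*c*(16 + c))
l(S) = S²
U(w, Z) = 2 + Z (U(w, Z) = -2 + (Z + 4) = -2 + (4 + Z) = 2 + Z)
√(U(-25, l(z(-5))) + 4196) = √((2 + (-8 + 2*(-5)² + 32*(-5))²) + 4196) = √((2 + (-8 + 2*25 - 160)²) + 4196) = √((2 + (-8 + 50 - 160)²) + 4196) = √((2 + (-118)²) + 4196) = √((2 + 13924) + 4196) = √(13926 + 4196) = √18122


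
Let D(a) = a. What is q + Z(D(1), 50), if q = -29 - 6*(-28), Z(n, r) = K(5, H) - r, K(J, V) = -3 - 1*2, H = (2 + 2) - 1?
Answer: 84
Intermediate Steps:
H = 3 (H = 4 - 1 = 3)
K(J, V) = -5 (K(J, V) = -3 - 2 = -5)
Z(n, r) = -5 - r
q = 139 (q = -29 + 168 = 139)
q + Z(D(1), 50) = 139 + (-5 - 1*50) = 139 + (-5 - 50) = 139 - 55 = 84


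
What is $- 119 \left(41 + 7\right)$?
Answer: $-5712$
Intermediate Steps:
$- 119 \left(41 + 7\right) = \left(-119\right) 48 = -5712$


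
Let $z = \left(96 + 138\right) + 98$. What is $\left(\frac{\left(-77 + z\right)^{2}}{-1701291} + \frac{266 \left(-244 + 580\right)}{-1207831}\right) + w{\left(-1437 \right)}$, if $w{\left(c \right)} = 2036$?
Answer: $\frac{1394496272733455}{684957336607} \approx 2035.9$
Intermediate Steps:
$z = 332$ ($z = 234 + 98 = 332$)
$\left(\frac{\left(-77 + z\right)^{2}}{-1701291} + \frac{266 \left(-244 + 580\right)}{-1207831}\right) + w{\left(-1437 \right)} = \left(\frac{\left(-77 + 332\right)^{2}}{-1701291} + \frac{266 \left(-244 + 580\right)}{-1207831}\right) + 2036 = \left(255^{2} \left(- \frac{1}{1701291}\right) + 266 \cdot 336 \left(- \frac{1}{1207831}\right)\right) + 2036 = \left(65025 \left(- \frac{1}{1701291}\right) + 89376 \left(- \frac{1}{1207831}\right)\right) + 2036 = \left(- \frac{21675}{567097} - \frac{89376}{1207831}\right) + 2036 = - \frac{76864598397}{684957336607} + 2036 = \frac{1394496272733455}{684957336607}$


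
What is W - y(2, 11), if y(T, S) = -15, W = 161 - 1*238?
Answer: -62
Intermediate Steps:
W = -77 (W = 161 - 238 = -77)
W - y(2, 11) = -77 - 1*(-15) = -77 + 15 = -62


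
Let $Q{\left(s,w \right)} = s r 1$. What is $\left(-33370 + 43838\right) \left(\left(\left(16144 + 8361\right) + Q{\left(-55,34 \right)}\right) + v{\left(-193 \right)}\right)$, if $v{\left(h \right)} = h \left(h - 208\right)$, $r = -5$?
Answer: $1069546964$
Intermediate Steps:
$Q{\left(s,w \right)} = - 5 s$ ($Q{\left(s,w \right)} = s \left(-5\right) 1 = - 5 s 1 = - 5 s$)
$v{\left(h \right)} = h \left(-208 + h\right)$
$\left(-33370 + 43838\right) \left(\left(\left(16144 + 8361\right) + Q{\left(-55,34 \right)}\right) + v{\left(-193 \right)}\right) = \left(-33370 + 43838\right) \left(\left(\left(16144 + 8361\right) - -275\right) - 193 \left(-208 - 193\right)\right) = 10468 \left(\left(24505 + 275\right) - -77393\right) = 10468 \left(24780 + 77393\right) = 10468 \cdot 102173 = 1069546964$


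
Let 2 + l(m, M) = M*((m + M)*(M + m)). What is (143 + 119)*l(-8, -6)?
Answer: -308636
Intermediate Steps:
l(m, M) = -2 + M*(M + m)**2 (l(m, M) = -2 + M*((m + M)*(M + m)) = -2 + M*((M + m)*(M + m)) = -2 + M*(M + m)**2)
(143 + 119)*l(-8, -6) = (143 + 119)*(-2 - 6*(-6 - 8)**2) = 262*(-2 - 6*(-14)**2) = 262*(-2 - 6*196) = 262*(-2 - 1176) = 262*(-1178) = -308636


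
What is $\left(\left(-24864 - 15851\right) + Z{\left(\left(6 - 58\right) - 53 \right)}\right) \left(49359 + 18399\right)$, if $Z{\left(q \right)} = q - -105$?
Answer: $-2758766970$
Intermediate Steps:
$Z{\left(q \right)} = 105 + q$ ($Z{\left(q \right)} = q + 105 = 105 + q$)
$\left(\left(-24864 - 15851\right) + Z{\left(\left(6 - 58\right) - 53 \right)}\right) \left(49359 + 18399\right) = \left(\left(-24864 - 15851\right) + \left(105 + \left(\left(6 - 58\right) - 53\right)\right)\right) \left(49359 + 18399\right) = \left(-40715 + \left(105 - 105\right)\right) 67758 = \left(-40715 + 0\right) 67758 = \left(-40715\right) 67758 = -2758766970$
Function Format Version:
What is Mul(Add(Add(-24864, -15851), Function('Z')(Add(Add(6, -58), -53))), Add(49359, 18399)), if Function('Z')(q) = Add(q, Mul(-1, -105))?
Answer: -2758766970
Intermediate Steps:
Function('Z')(q) = Add(105, q) (Function('Z')(q) = Add(q, 105) = Add(105, q))
Mul(Add(Add(-24864, -15851), Function('Z')(Add(Add(6, -58), -53))), Add(49359, 18399)) = Mul(Add(Add(-24864, -15851), Add(105, Add(Add(6, -58), -53))), Add(49359, 18399)) = Mul(Add(-40715, Add(105, Add(-52, -53))), 67758) = Mul(Add(-40715, Add(105, -105)), 67758) = Mul(Add(-40715, 0), 67758) = Mul(-40715, 67758) = -2758766970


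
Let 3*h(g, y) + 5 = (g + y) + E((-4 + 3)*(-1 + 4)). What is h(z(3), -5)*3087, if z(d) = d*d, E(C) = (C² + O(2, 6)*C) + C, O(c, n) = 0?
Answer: 5145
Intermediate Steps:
E(C) = C + C² (E(C) = (C² + 0*C) + C = (C² + 0) + C = C² + C = C + C²)
z(d) = d²
h(g, y) = ⅓ + g/3 + y/3 (h(g, y) = -5/3 + ((g + y) + ((-4 + 3)*(-1 + 4))*(1 + (-4 + 3)*(-1 + 4)))/3 = -5/3 + ((g + y) + (-1*3)*(1 - 1*3))/3 = -5/3 + ((g + y) - 3*(1 - 3))/3 = -5/3 + ((g + y) - 3*(-2))/3 = -5/3 + ((g + y) + 6)/3 = -5/3 + (6 + g + y)/3 = -5/3 + (2 + g/3 + y/3) = ⅓ + g/3 + y/3)
h(z(3), -5)*3087 = (⅓ + (⅓)*3² + (⅓)*(-5))*3087 = (⅓ + (⅓)*9 - 5/3)*3087 = (⅓ + 3 - 5/3)*3087 = (5/3)*3087 = 5145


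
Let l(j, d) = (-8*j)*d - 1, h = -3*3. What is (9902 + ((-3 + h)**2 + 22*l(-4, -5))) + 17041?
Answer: 23545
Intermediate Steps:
h = -9
l(j, d) = -1 - 8*d*j (l(j, d) = -8*d*j - 1 = -1 - 8*d*j)
(9902 + ((-3 + h)**2 + 22*l(-4, -5))) + 17041 = (9902 + ((-3 - 9)**2 + 22*(-1 - 8*(-5)*(-4)))) + 17041 = (9902 + ((-12)**2 + 22*(-1 - 160))) + 17041 = (9902 + (144 + 22*(-161))) + 17041 = (9902 + (144 - 3542)) + 17041 = (9902 - 3398) + 17041 = 6504 + 17041 = 23545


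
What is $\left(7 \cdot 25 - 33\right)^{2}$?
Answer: $20164$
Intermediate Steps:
$\left(7 \cdot 25 - 33\right)^{2} = \left(175 - 33\right)^{2} = 142^{2} = 20164$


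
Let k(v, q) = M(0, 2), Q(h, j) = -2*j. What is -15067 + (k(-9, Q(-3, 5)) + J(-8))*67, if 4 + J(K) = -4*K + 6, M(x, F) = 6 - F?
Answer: -12521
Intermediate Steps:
J(K) = 2 - 4*K (J(K) = -4 + (-4*K + 6) = -4 + (6 - 4*K) = 2 - 4*K)
k(v, q) = 4 (k(v, q) = 6 - 1*2 = 6 - 2 = 4)
-15067 + (k(-9, Q(-3, 5)) + J(-8))*67 = -15067 + (4 + (2 - 4*(-8)))*67 = -15067 + (4 + (2 + 32))*67 = -15067 + (4 + 34)*67 = -15067 + 38*67 = -15067 + 2546 = -12521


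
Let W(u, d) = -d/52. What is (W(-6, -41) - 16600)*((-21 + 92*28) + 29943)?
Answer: -14025470591/26 ≈ -5.3944e+8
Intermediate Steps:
W(u, d) = -d/52
(W(-6, -41) - 16600)*((-21 + 92*28) + 29943) = (-1/52*(-41) - 16600)*((-21 + 92*28) + 29943) = (41/52 - 16600)*((-21 + 2576) + 29943) = -863159*(2555 + 29943)/52 = -863159/52*32498 = -14025470591/26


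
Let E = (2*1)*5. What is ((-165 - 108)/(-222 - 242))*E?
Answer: 1365/232 ≈ 5.8836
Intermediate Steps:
E = 10 (E = 2*5 = 10)
((-165 - 108)/(-222 - 242))*E = ((-165 - 108)/(-222 - 242))*10 = -273/(-464)*10 = -273*(-1/464)*10 = (273/464)*10 = 1365/232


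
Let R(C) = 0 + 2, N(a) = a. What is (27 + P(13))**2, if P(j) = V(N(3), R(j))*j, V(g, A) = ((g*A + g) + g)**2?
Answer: 3606201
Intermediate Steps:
R(C) = 2
V(g, A) = (2*g + A*g)**2 (V(g, A) = ((A*g + g) + g)**2 = ((g + A*g) + g)**2 = (2*g + A*g)**2)
P(j) = 144*j (P(j) = (3**2*(2 + 2)**2)*j = (9*4**2)*j = (9*16)*j = 144*j)
(27 + P(13))**2 = (27 + 144*13)**2 = (27 + 1872)**2 = 1899**2 = 3606201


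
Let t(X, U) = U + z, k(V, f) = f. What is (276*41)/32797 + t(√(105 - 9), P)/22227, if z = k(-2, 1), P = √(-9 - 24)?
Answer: 251553529/728978919 + I*√33/22227 ≈ 0.34508 + 0.00025845*I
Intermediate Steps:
P = I*√33 (P = √(-33) = I*√33 ≈ 5.7446*I)
z = 1
t(X, U) = 1 + U (t(X, U) = U + 1 = 1 + U)
(276*41)/32797 + t(√(105 - 9), P)/22227 = (276*41)/32797 + (1 + I*√33)/22227 = 11316*(1/32797) + (1 + I*√33)*(1/22227) = 11316/32797 + (1/22227 + I*√33/22227) = 251553529/728978919 + I*√33/22227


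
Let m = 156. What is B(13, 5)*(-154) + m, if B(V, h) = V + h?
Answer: -2616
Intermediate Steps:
B(13, 5)*(-154) + m = (13 + 5)*(-154) + 156 = 18*(-154) + 156 = -2772 + 156 = -2616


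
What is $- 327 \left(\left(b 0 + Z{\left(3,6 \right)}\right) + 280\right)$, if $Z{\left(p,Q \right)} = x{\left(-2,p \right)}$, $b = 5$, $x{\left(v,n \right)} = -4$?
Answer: $-90252$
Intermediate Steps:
$Z{\left(p,Q \right)} = -4$
$- 327 \left(\left(b 0 + Z{\left(3,6 \right)}\right) + 280\right) = - 327 \left(\left(5 \cdot 0 - 4\right) + 280\right) = - 327 \left(\left(0 - 4\right) + 280\right) = - 327 \left(-4 + 280\right) = \left(-327\right) 276 = -90252$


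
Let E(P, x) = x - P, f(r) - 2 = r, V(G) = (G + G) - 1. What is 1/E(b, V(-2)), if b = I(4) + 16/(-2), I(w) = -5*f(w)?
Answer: 1/33 ≈ 0.030303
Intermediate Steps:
V(G) = -1 + 2*G (V(G) = 2*G - 1 = -1 + 2*G)
f(r) = 2 + r
I(w) = -10 - 5*w (I(w) = -5*(2 + w) = -10 - 5*w)
b = -38 (b = (-10 - 5*4) + 16/(-2) = (-10 - 20) + 16*(-½) = -30 - 8 = -38)
1/E(b, V(-2)) = 1/((-1 + 2*(-2)) - 1*(-38)) = 1/((-1 - 4) + 38) = 1/(-5 + 38) = 1/33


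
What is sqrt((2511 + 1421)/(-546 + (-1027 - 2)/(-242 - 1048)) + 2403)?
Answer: sqrt(131674202144387)/234437 ≈ 48.947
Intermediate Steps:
sqrt((2511 + 1421)/(-546 + (-1027 - 2)/(-242 - 1048)) + 2403) = sqrt(3932/(-546 - 1029/(-1290)) + 2403) = sqrt(3932/(-546 - 1029*(-1/1290)) + 2403) = sqrt(3932/(-546 + 343/430) + 2403) = sqrt(3932/(-234437/430) + 2403) = sqrt(3932*(-430/234437) + 2403) = sqrt(-1690760/234437 + 2403) = sqrt(561661351/234437) = sqrt(131674202144387)/234437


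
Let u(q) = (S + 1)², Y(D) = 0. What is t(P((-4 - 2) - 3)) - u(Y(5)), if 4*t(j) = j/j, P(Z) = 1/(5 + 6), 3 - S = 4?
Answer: ¼ ≈ 0.25000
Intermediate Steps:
S = -1 (S = 3 - 1*4 = 3 - 4 = -1)
P(Z) = 1/11
t(j) = ¼ (t(j) = (j/j)/4 = (¼)*1 = ¼)
u(q) = 0 (u(q) = (-1 + 1)² = 0² = 0)
t(P((-4 - 2) - 3)) - u(Y(5)) = ¼ - 1*0 = ¼ + 0 = ¼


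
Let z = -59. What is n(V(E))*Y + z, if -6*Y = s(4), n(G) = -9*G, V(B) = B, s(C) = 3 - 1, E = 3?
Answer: -50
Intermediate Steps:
s(C) = 2
Y = -⅓ (Y = -⅙*2 = -⅓ ≈ -0.33333)
n(V(E))*Y + z = -9*3*(-⅓) - 59 = -27*(-⅓) - 59 = 9 - 59 = -50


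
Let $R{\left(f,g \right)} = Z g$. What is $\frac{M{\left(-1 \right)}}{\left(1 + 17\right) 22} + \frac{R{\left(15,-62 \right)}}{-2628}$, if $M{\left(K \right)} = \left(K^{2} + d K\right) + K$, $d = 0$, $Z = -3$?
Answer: $- \frac{31}{438} \approx -0.070776$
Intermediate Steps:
$R{\left(f,g \right)} = - 3 g$
$M{\left(K \right)} = K + K^{2}$ ($M{\left(K \right)} = \left(K^{2} + 0 K\right) + K = \left(K^{2} + 0\right) + K = K^{2} + K = K + K^{2}$)
$\frac{M{\left(-1 \right)}}{\left(1 + 17\right) 22} + \frac{R{\left(15,-62 \right)}}{-2628} = \frac{\left(-1\right) \left(1 - 1\right)}{\left(1 + 17\right) 22} + \frac{\left(-3\right) \left(-62\right)}{-2628} = \frac{\left(-1\right) 0}{18 \cdot 22} + 186 \left(- \frac{1}{2628}\right) = \frac{0}{396} - \frac{31}{438} = 0 \cdot \frac{1}{396} - \frac{31}{438} = 0 - \frac{31}{438} = - \frac{31}{438}$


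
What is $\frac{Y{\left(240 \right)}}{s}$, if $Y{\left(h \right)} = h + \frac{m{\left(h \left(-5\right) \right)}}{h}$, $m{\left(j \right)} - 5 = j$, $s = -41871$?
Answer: $- \frac{11281}{2009808} \approx -0.005613$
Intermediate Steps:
$m{\left(j \right)} = 5 + j$
$Y{\left(h \right)} = h + \frac{5 - 5 h}{h}$ ($Y{\left(h \right)} = h + \frac{5 + h \left(-5\right)}{h} = h + \frac{5 - 5 h}{h}$)
$\frac{Y{\left(240 \right)}}{s} = \frac{-5 + 240 + \frac{5}{240}}{-41871} = \left(-5 + 240 + 5 \cdot \frac{1}{240}\right) \left(- \frac{1}{41871}\right) = \left(-5 + 240 + \frac{1}{48}\right) \left(- \frac{1}{41871}\right) = \frac{11281}{48} \left(- \frac{1}{41871}\right) = - \frac{11281}{2009808}$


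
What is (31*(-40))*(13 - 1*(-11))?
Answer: -29760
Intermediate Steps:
(31*(-40))*(13 - 1*(-11)) = -1240*(13 + 11) = -1240*24 = -29760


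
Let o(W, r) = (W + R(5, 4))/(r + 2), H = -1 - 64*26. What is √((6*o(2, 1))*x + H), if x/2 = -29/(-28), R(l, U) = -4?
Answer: I*√81991/7 ≈ 40.906*I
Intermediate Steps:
H = -1665 (H = -1 - 1664 = -1665)
o(W, r) = (-4 + W)/(2 + r) (o(W, r) = (W - 4)/(r + 2) = (-4 + W)/(2 + r))
x = 29/14 (x = 2*(-29/(-28)) = 2*(-29*(-1/28)) = 2*(29/28) = 29/14 ≈ 2.0714)
√((6*o(2, 1))*x + H) = √((6*((-4 + 2)/(2 + 1)))*(29/14) - 1665) = √((6*(-2/3))*(29/14) - 1665) = √((6*((⅓)*(-2)))*(29/14) - 1665) = √((6*(-⅔))*(29/14) - 1665) = √(-4*29/14 - 1665) = √(-58/7 - 1665) = √(-11713/7) = I*√81991/7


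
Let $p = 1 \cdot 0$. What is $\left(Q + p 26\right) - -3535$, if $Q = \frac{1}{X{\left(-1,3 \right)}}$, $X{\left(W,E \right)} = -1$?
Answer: $3534$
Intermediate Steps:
$p = 0$
$Q = -1$ ($Q = \frac{1}{-1} = -1$)
$\left(Q + p 26\right) - -3535 = \left(-1 + 0 \cdot 26\right) - -3535 = \left(-1 + 0\right) + 3535 = -1 + 3535 = 3534$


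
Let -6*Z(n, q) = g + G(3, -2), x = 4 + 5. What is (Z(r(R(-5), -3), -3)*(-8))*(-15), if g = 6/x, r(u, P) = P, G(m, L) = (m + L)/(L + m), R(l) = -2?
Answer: -100/3 ≈ -33.333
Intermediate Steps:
x = 9
G(m, L) = 1 (G(m, L) = (L + m)/(L + m) = 1)
g = ⅔ (g = 6/9 = 6*(⅑) = ⅔ ≈ 0.66667)
Z(n, q) = -5/18 (Z(n, q) = -(⅔ + 1)/6 = -⅙*5/3 = -5/18)
(Z(r(R(-5), -3), -3)*(-8))*(-15) = -5/18*(-8)*(-15) = (20/9)*(-15) = -100/3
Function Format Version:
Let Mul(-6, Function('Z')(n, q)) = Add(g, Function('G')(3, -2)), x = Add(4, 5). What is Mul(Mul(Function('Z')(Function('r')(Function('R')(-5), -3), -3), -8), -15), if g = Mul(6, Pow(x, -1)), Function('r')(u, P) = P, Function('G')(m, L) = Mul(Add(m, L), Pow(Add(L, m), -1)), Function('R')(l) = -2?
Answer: Rational(-100, 3) ≈ -33.333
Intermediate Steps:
x = 9
Function('G')(m, L) = 1 (Function('G')(m, L) = Mul(Add(L, m), Pow(Add(L, m), -1)) = 1)
g = Rational(2, 3) (g = Mul(6, Pow(9, -1)) = Mul(6, Rational(1, 9)) = Rational(2, 3) ≈ 0.66667)
Function('Z')(n, q) = Rational(-5, 18) (Function('Z')(n, q) = Mul(Rational(-1, 6), Add(Rational(2, 3), 1)) = Mul(Rational(-1, 6), Rational(5, 3)) = Rational(-5, 18))
Mul(Mul(Function('Z')(Function('r')(Function('R')(-5), -3), -3), -8), -15) = Mul(Mul(Rational(-5, 18), -8), -15) = Mul(Rational(20, 9), -15) = Rational(-100, 3)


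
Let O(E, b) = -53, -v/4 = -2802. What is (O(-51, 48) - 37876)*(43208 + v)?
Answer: -2063944464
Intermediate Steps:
v = 11208 (v = -4*(-2802) = 11208)
(O(-51, 48) - 37876)*(43208 + v) = (-53 - 37876)*(43208 + 11208) = -37929*54416 = -2063944464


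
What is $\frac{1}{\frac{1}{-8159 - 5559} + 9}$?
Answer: $\frac{13718}{123461} \approx 0.11111$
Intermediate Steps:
$\frac{1}{\frac{1}{-8159 - 5559} + 9} = \frac{1}{\frac{1}{-13718} + 9} = \frac{1}{- \frac{1}{13718} + 9} = \frac{1}{\frac{123461}{13718}} = \frac{13718}{123461}$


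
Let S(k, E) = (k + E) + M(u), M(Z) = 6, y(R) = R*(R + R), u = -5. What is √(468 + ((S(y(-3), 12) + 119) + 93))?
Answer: 2*√179 ≈ 26.758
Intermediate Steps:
y(R) = 2*R² (y(R) = R*(2*R) = 2*R²)
S(k, E) = 6 + E + k (S(k, E) = (k + E) + 6 = (E + k) + 6 = 6 + E + k)
√(468 + ((S(y(-3), 12) + 119) + 93)) = √(468 + (((6 + 12 + 2*(-3)²) + 119) + 93)) = √(468 + (((6 + 12 + 2*9) + 119) + 93)) = √(468 + (((6 + 12 + 18) + 119) + 93)) = √(468 + ((36 + 119) + 93)) = √(468 + (155 + 93)) = √(468 + 248) = √716 = 2*√179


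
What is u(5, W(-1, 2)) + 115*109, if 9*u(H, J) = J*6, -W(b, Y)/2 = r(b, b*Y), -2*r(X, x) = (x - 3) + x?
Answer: 37591/3 ≈ 12530.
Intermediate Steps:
r(X, x) = 3/2 - x (r(X, x) = -((x - 3) + x)/2 = -((-3 + x) + x)/2 = -(-3 + 2*x)/2 = 3/2 - x)
W(b, Y) = -3 + 2*Y*b (W(b, Y) = -2*(3/2 - b*Y) = -2*(3/2 - Y*b) = -3 + 2*Y*b)
u(H, J) = 2*J/3 (u(H, J) = (J*6)/9 = (6*J)/9 = 2*J/3)
u(5, W(-1, 2)) + 115*109 = 2*(-3 + 2*2*(-1))/3 + 115*109 = 2*(-3 - 4)/3 + 12535 = (⅔)*(-7) + 12535 = -14/3 + 12535 = 37591/3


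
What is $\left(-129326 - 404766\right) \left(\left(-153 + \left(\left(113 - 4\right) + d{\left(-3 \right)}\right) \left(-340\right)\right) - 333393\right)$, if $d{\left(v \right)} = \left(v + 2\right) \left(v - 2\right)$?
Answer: $198845656152$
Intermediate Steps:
$d{\left(v \right)} = \left(-2 + v\right) \left(2 + v\right)$ ($d{\left(v \right)} = \left(2 + v\right) \left(-2 + v\right) = \left(-2 + v\right) \left(2 + v\right)$)
$\left(-129326 - 404766\right) \left(\left(-153 + \left(\left(113 - 4\right) + d{\left(-3 \right)}\right) \left(-340\right)\right) - 333393\right) = \left(-129326 - 404766\right) \left(\left(-153 + \left(\left(113 - 4\right) - \left(4 - \left(-3\right)^{2}\right)\right) \left(-340\right)\right) - 333393\right) = - 534092 \left(\left(-153 + \left(109 + \left(-4 + 9\right)\right) \left(-340\right)\right) - 333393\right) = - 534092 \left(\left(-153 + \left(109 + 5\right) \left(-340\right)\right) - 333393\right) = - 534092 \left(\left(-153 + 114 \left(-340\right)\right) - 333393\right) = - 534092 \left(\left(-153 - 38760\right) - 333393\right) = - 534092 \left(-38913 - 333393\right) = \left(-534092\right) \left(-372306\right) = 198845656152$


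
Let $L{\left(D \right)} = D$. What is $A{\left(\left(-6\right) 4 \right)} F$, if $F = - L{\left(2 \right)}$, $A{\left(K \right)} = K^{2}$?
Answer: $-1152$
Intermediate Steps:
$F = -2$ ($F = \left(-1\right) 2 = -2$)
$A{\left(\left(-6\right) 4 \right)} F = \left(\left(-6\right) 4\right)^{2} \left(-2\right) = \left(-24\right)^{2} \left(-2\right) = 576 \left(-2\right) = -1152$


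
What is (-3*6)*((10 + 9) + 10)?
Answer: -522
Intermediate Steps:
(-3*6)*((10 + 9) + 10) = -18*(19 + 10) = -18*29 = -522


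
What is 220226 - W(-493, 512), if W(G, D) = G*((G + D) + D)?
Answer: 482009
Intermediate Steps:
W(G, D) = G*(G + 2*D) (W(G, D) = G*((D + G) + D) = G*(G + 2*D))
220226 - W(-493, 512) = 220226 - (-493)*(-493 + 2*512) = 220226 - (-493)*(-493 + 1024) = 220226 - (-493)*531 = 220226 - 1*(-261783) = 220226 + 261783 = 482009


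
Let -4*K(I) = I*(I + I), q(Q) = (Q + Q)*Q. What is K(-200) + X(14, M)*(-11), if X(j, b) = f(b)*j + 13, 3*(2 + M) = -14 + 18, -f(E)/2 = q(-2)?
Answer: -17679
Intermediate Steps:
q(Q) = 2*Q² (q(Q) = (2*Q)*Q = 2*Q²)
f(E) = -16 (f(E) = -4*(-2)² = -4*4 = -2*8 = -16)
K(I) = -I²/2 (K(I) = -I*(I + I)/4 = -I*2*I/4 = -I²/2)
M = -⅔ (M = -2 + (-14 + 18)/3 = -2 + (⅓)*4 = -2 + 4/3 = -⅔ ≈ -0.66667)
X(j, b) = 13 - 16*j (X(j, b) = -16*j + 13 = 13 - 16*j)
K(-200) + X(14, M)*(-11) = -½*(-200)² + (13 - 16*14)*(-11) = -½*40000 + (13 - 224)*(-11) = -20000 - 211*(-11) = -20000 + 2321 = -17679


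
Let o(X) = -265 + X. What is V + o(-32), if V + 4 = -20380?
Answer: -20681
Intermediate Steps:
V = -20384 (V = -4 - 20380 = -20384)
V + o(-32) = -20384 + (-265 - 32) = -20384 - 297 = -20681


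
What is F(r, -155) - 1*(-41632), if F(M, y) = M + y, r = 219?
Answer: 41696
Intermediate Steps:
F(r, -155) - 1*(-41632) = (219 - 155) - 1*(-41632) = 64 + 41632 = 41696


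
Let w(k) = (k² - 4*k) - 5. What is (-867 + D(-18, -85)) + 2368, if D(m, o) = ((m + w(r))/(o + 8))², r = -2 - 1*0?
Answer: 73550/49 ≈ 1501.0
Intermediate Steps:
r = -2 (r = -2 + 0 = -2)
w(k) = -5 + k² - 4*k
D(m, o) = (7 + m)²/(8 + o)² (D(m, o) = ((m + (-5 + (-2)² - 4*(-2)))/(o + 8))² = ((m + (-5 + 4 + 8))/(8 + o))² = ((m + 7)/(8 + o))² = ((7 + m)/(8 + o))² = (7 + m)²/(8 + o)²)
(-867 + D(-18, -85)) + 2368 = (-867 + (7 - 18)²/(8 - 85)²) + 2368 = (-867 + (-11)²/(-77)²) + 2368 = (-867 + 121*(1/5929)) + 2368 = (-867 + 1/49) + 2368 = -42482/49 + 2368 = 73550/49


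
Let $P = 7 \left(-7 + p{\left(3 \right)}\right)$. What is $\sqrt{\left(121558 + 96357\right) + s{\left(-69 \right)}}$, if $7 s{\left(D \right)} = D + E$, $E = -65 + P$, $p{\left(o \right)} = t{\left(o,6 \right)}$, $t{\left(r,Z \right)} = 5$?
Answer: $\frac{3 \sqrt{1186311}}{7} \approx 466.79$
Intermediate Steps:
$p{\left(o \right)} = 5$
$P = -14$ ($P = 7 \left(-7 + 5\right) = 7 \left(-2\right) = -14$)
$E = -79$ ($E = -65 - 14 = -79$)
$s{\left(D \right)} = - \frac{79}{7} + \frac{D}{7}$ ($s{\left(D \right)} = \frac{D - 79}{7} = \frac{-79 + D}{7} = - \frac{79}{7} + \frac{D}{7}$)
$\sqrt{\left(121558 + 96357\right) + s{\left(-69 \right)}} = \sqrt{\left(121558 + 96357\right) + \left(- \frac{79}{7} + \frac{1}{7} \left(-69\right)\right)} = \sqrt{217915 - \frac{148}{7}} = \sqrt{\frac{1525257}{7}} = \frac{3 \sqrt{1186311}}{7}$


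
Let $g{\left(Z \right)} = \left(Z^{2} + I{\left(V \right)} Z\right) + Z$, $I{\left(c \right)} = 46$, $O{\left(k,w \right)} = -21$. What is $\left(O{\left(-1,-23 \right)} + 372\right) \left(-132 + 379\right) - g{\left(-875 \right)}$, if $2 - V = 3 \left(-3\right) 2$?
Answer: $-637803$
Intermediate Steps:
$V = 20$ ($V = 2 - 3 \left(-3\right) 2 = 2 - \left(-9\right) 2 = 2 - -18 = 2 + 18 = 20$)
$g{\left(Z \right)} = Z^{2} + 47 Z$ ($g{\left(Z \right)} = \left(Z^{2} + 46 Z\right) + Z = Z^{2} + 47 Z$)
$\left(O{\left(-1,-23 \right)} + 372\right) \left(-132 + 379\right) - g{\left(-875 \right)} = \left(-21 + 372\right) \left(-132 + 379\right) - - 875 \left(47 - 875\right) = 351 \cdot 247 - \left(-875\right) \left(-828\right) = 86697 - 724500 = -637803$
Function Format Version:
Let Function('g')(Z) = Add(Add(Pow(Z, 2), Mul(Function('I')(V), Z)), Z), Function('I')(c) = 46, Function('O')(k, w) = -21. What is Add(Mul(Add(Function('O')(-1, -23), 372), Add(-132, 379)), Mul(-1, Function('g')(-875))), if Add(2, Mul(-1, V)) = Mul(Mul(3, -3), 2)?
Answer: -637803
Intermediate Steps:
V = 20 (V = Add(2, Mul(-1, Mul(Mul(3, -3), 2))) = Add(2, Mul(-1, Mul(-9, 2))) = Add(2, Mul(-1, -18)) = Add(2, 18) = 20)
Function('g')(Z) = Add(Pow(Z, 2), Mul(47, Z)) (Function('g')(Z) = Add(Add(Pow(Z, 2), Mul(46, Z)), Z) = Add(Pow(Z, 2), Mul(47, Z)))
Add(Mul(Add(Function('O')(-1, -23), 372), Add(-132, 379)), Mul(-1, Function('g')(-875))) = Add(Mul(Add(-21, 372), Add(-132, 379)), Mul(-1, Mul(-875, Add(47, -875)))) = Add(Mul(351, 247), Mul(-1, Mul(-875, -828))) = Add(86697, Mul(-1, 724500)) = Add(86697, -724500) = -637803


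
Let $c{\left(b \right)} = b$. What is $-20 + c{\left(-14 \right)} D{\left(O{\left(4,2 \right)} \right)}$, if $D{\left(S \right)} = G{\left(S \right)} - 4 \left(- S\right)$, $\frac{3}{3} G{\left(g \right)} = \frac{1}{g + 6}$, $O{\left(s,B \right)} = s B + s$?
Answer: $- \frac{6235}{9} \approx -692.78$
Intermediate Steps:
$O{\left(s,B \right)} = s + B s$ ($O{\left(s,B \right)} = B s + s = s + B s$)
$G{\left(g \right)} = \frac{1}{6 + g}$ ($G{\left(g \right)} = \frac{1}{g + 6} = \frac{1}{6 + g}$)
$D{\left(S \right)} = \frac{1}{6 + S} + 4 S$ ($D{\left(S \right)} = \frac{1}{6 + S} - 4 \left(- S\right) = \frac{1}{6 + S} + 4 S$)
$-20 + c{\left(-14 \right)} D{\left(O{\left(4,2 \right)} \right)} = -20 - 14 \frac{1 + 4 \cdot 4 \left(1 + 2\right) \left(6 + 4 \left(1 + 2\right)\right)}{6 + 4 \left(1 + 2\right)} = -20 - 14 \frac{1 + 4 \cdot 4 \cdot 3 \left(6 + 4 \cdot 3\right)}{6 + 4 \cdot 3} = -20 - 14 \frac{1 + 4 \cdot 12 \left(6 + 12\right)}{6 + 12} = -20 - 14 \frac{1 + 4 \cdot 12 \cdot 18}{18} = -20 - 14 \frac{1 + 864}{18} = -20 - 14 \cdot \frac{1}{18} \cdot 865 = -20 - \frac{6055}{9} = - \frac{6235}{9}$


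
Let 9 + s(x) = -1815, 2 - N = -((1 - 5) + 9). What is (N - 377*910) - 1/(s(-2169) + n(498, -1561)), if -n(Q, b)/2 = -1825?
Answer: -626433039/1826 ≈ -3.4306e+5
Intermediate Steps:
n(Q, b) = 3650 (n(Q, b) = -2*(-1825) = 3650)
N = 7 (N = 2 - (-1)*((1 - 5) + 9) = 2 - (-1)*(-4 + 9) = 2 - (-1)*5 = 2 - 1*(-5) = 2 + 5 = 7)
s(x) = -1824 (s(x) = -9 - 1815 = -1824)
(N - 377*910) - 1/(s(-2169) + n(498, -1561)) = (7 - 377*910) - 1/(-1824 + 3650) = (7 - 343070) - 1/1826 = -343063 - 1*1/1826 = -343063 - 1/1826 = -626433039/1826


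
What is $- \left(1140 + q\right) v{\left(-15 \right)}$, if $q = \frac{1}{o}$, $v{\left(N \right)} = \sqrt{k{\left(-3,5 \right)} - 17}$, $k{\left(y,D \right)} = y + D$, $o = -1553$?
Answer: $- \frac{1770419 i \sqrt{15}}{1553} \approx - 4415.2 i$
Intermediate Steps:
$k{\left(y,D \right)} = D + y$
$v{\left(N \right)} = i \sqrt{15}$ ($v{\left(N \right)} = \sqrt{\left(5 - 3\right) - 17} = \sqrt{2 - 17} = \sqrt{-15} = i \sqrt{15}$)
$q = - \frac{1}{1553}$ ($q = \frac{1}{-1553} = - \frac{1}{1553} \approx -0.00064391$)
$- \left(1140 + q\right) v{\left(-15 \right)} = - \left(1140 - \frac{1}{1553}\right) i \sqrt{15} = - \frac{1770419 i \sqrt{15}}{1553}$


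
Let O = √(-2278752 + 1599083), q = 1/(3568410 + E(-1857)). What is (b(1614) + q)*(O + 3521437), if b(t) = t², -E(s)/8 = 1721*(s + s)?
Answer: 501806449404612455461/54702762 + 142500476198953*I*√679669/54702762 ≈ 9.1733e+12 + 2.1476e+9*I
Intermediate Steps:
E(s) = -27536*s (E(s) = -13768*(s + s) = -13768*2*s = -27536*s)
q = 1/54702762 (q = 1/(3568410 - 27536*(-1857)) = 1/(3568410 + 51134352) = 1/54702762 ≈ 1.8281e-8)
O = I*√679669 (O = √(-679669) = I*√679669 ≈ 824.42*I)
(b(1614) + q)*(O + 3521437) = (1614² + 1/54702762)*(I*√679669 + 3521437) = (2604996 + 1/54702762)*(3521437 + I*√679669) = 142500476198953*(3521437 + I*√679669)/54702762 = 501806449404612455461/54702762 + 142500476198953*I*√679669/54702762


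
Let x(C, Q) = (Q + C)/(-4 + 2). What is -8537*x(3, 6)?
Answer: 76833/2 ≈ 38417.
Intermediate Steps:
x(C, Q) = -C/2 - Q/2 (x(C, Q) = (C + Q)/(-2) = (C + Q)*(-½) = -C/2 - Q/2)
-8537*x(3, 6) = -8537*(-½*3 - ½*6) = -8537*(-3/2 - 3) = -8537*(-9/2) = 76833/2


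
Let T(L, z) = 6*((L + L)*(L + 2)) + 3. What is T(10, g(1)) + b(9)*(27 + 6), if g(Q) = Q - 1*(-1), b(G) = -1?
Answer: 1410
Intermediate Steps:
g(Q) = 1 + Q (g(Q) = Q + 1 = 1 + Q)
T(L, z) = 3 + 12*L*(2 + L) (T(L, z) = 6*((2*L)*(2 + L)) + 3 = 6*(2*L*(2 + L)) + 3 = 12*L*(2 + L) + 3 = 3 + 12*L*(2 + L))
T(10, g(1)) + b(9)*(27 + 6) = (3 + 12*10**2 + 24*10) - (27 + 6) = (3 + 12*100 + 240) - 1*33 = (3 + 1200 + 240) - 33 = 1443 - 33 = 1410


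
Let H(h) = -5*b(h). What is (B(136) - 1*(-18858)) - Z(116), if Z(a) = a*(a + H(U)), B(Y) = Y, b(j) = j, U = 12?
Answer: 12498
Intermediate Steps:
H(h) = -5*h
Z(a) = a*(-60 + a) (Z(a) = a*(a - 5*12) = a*(a - 60) = a*(-60 + a))
(B(136) - 1*(-18858)) - Z(116) = (136 - 1*(-18858)) - 116*(-60 + 116) = (136 + 18858) - 116*56 = 18994 - 1*6496 = 18994 - 6496 = 12498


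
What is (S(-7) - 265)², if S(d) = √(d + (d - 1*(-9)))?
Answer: (265 - I*√5)² ≈ 70220.0 - 1185.0*I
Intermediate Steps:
S(d) = √(9 + 2*d) (S(d) = √(d + (d + 9)) = √(d + (9 + d)) = √(9 + 2*d))
(S(-7) - 265)² = (√(9 + 2*(-7)) - 265)² = (√(9 - 14) - 265)² = (√(-5) - 265)² = (I*√5 - 265)² = (-265 + I*√5)²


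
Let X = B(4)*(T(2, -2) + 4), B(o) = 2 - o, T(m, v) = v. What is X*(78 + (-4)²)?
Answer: -376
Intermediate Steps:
X = -4 (X = (2 - 1*4)*(-2 + 4) = (2 - 4)*2 = -2*2 = -4)
X*(78 + (-4)²) = -4*(78 + (-4)²) = -4*(78 + 16) = -4*94 = -376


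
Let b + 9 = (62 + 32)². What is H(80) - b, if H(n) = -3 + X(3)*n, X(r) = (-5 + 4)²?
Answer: -8750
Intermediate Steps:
X(r) = 1 (X(r) = (-1)² = 1)
H(n) = -3 + n (H(n) = -3 + 1*n = -3 + n)
b = 8827 (b = -9 + (62 + 32)² = -9 + 94² = -9 + 8836 = 8827)
H(80) - b = (-3 + 80) - 1*8827 = 77 - 8827 = -8750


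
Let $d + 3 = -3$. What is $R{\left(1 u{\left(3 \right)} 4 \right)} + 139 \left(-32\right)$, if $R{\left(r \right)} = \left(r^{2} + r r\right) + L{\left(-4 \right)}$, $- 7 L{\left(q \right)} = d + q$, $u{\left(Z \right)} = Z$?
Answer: $- \frac{29110}{7} \approx -4158.6$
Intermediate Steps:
$d = -6$ ($d = -3 - 3 = -6$)
$L{\left(q \right)} = \frac{6}{7} - \frac{q}{7}$ ($L{\left(q \right)} = - \frac{-6 + q}{7} = \frac{6}{7} - \frac{q}{7}$)
$R{\left(r \right)} = \frac{10}{7} + 2 r^{2}$ ($R{\left(r \right)} = \left(r^{2} + r r\right) + \left(\frac{6}{7} - - \frac{4}{7}\right) = \left(r^{2} + r^{2}\right) + \left(\frac{6}{7} + \frac{4}{7}\right) = 2 r^{2} + \frac{10}{7} = \frac{10}{7} + 2 r^{2}$)
$R{\left(1 u{\left(3 \right)} 4 \right)} + 139 \left(-32\right) = \left(\frac{10}{7} + 2 \left(1 \cdot 3 \cdot 4\right)^{2}\right) + 139 \left(-32\right) = \left(\frac{10}{7} + 2 \left(3 \cdot 4\right)^{2}\right) - 4448 = \left(\frac{10}{7} + 2 \cdot 12^{2}\right) - 4448 = \left(\frac{10}{7} + 2 \cdot 144\right) - 4448 = \left(\frac{10}{7} + 288\right) - 4448 = \frac{2026}{7} - 4448 = - \frac{29110}{7}$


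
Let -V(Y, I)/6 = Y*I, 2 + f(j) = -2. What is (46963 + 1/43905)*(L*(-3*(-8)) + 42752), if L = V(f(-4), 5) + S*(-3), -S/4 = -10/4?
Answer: 92604525094592/43905 ≈ 2.1092e+9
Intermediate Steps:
f(j) = -4 (f(j) = -2 - 2 = -4)
S = 10 (S = -(-40)/4 = -4*(-5/2) = 10)
V(Y, I) = -6*I*Y (V(Y, I) = -6*Y*I = -6*I*Y)
L = 90 (L = -6*5*(-4) + 10*(-3) = 120 - 30 = 90)
(46963 + 1/43905)*(L*(-3*(-8)) + 42752) = (46963 + 1/43905)*(90*(-3*(-8)) + 42752) = (46963 + 1/43905)*(90*24 + 42752) = 2061910516*(2160 + 42752)/43905 = (2061910516/43905)*44912 = 92604525094592/43905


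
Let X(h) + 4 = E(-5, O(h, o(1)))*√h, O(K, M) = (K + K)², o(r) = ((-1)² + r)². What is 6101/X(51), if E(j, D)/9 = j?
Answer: 24404/103259 - 274545*√51/103259 ≈ -18.751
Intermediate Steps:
o(r) = (1 + r)²
O(K, M) = 4*K² (O(K, M) = (2*K)² = 4*K²)
E(j, D) = 9*j
X(h) = -4 - 45*√h (X(h) = -4 + (9*(-5))*√h = -4 - 45*√h)
6101/X(51) = 6101/(-4 - 45*√51)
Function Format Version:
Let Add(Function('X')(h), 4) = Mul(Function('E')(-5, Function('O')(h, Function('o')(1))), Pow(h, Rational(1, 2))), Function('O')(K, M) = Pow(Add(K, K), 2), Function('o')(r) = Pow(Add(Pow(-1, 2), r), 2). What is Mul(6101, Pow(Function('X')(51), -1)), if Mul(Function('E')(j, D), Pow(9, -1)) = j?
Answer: Add(Rational(24404, 103259), Mul(Rational(-274545, 103259), Pow(51, Rational(1, 2)))) ≈ -18.751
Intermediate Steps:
Function('o')(r) = Pow(Add(1, r), 2)
Function('O')(K, M) = Mul(4, Pow(K, 2)) (Function('O')(K, M) = Pow(Mul(2, K), 2) = Mul(4, Pow(K, 2)))
Function('E')(j, D) = Mul(9, j)
Function('X')(h) = Add(-4, Mul(-45, Pow(h, Rational(1, 2)))) (Function('X')(h) = Add(-4, Mul(Mul(9, -5), Pow(h, Rational(1, 2)))) = Add(-4, Mul(-45, Pow(h, Rational(1, 2)))))
Mul(6101, Pow(Function('X')(51), -1)) = Mul(6101, Pow(Add(-4, Mul(-45, Pow(51, Rational(1, 2)))), -1))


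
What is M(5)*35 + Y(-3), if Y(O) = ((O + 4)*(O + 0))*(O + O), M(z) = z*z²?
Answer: 4393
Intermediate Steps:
M(z) = z³
Y(O) = 2*O²*(4 + O) (Y(O) = ((4 + O)*O)*(2*O) = (O*(4 + O))*(2*O) = 2*O²*(4 + O))
M(5)*35 + Y(-3) = 5³*35 + 2*(-3)²*(4 - 3) = 125*35 + 2*9*1 = 4375 + 18 = 4393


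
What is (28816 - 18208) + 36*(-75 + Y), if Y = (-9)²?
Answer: 10824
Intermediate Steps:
Y = 81
(28816 - 18208) + 36*(-75 + Y) = (28816 - 18208) + 36*(-75 + 81) = 10608 + 36*6 = 10608 + 216 = 10824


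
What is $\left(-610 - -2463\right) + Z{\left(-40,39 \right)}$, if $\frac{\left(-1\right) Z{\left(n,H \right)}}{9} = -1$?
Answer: $1862$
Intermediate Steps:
$Z{\left(n,H \right)} = 9$ ($Z{\left(n,H \right)} = \left(-9\right) \left(-1\right) = 9$)
$\left(-610 - -2463\right) + Z{\left(-40,39 \right)} = \left(-610 - -2463\right) + 9 = \left(-610 + 2463\right) + 9 = 1853 + 9 = 1862$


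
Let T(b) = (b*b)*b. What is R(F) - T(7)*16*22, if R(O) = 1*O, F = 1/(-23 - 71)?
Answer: -11349185/94 ≈ -1.2074e+5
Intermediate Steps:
T(b) = b³ (T(b) = b²*b = b³)
F = -1/94 (F = 1/(-94) = -1/94 ≈ -0.010638)
R(O) = O
R(F) - T(7)*16*22 = -1/94 - 7³*16*22 = -1/94 - 343*16*22 = -1/94 - 5488*22 = -1/94 - 1*120736 = -1/94 - 120736 = -11349185/94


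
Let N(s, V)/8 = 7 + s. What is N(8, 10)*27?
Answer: 3240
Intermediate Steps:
N(s, V) = 56 + 8*s (N(s, V) = 8*(7 + s) = 56 + 8*s)
N(8, 10)*27 = (56 + 8*8)*27 = (56 + 64)*27 = 120*27 = 3240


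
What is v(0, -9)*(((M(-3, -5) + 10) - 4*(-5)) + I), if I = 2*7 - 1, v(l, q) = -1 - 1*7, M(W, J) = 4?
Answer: -376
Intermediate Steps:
v(l, q) = -8 (v(l, q) = -1 - 7 = -8)
I = 13 (I = 14 - 1 = 13)
v(0, -9)*(((M(-3, -5) + 10) - 4*(-5)) + I) = -8*(((4 + 10) - 4*(-5)) + 13) = -8*((14 + 20) + 13) = -8*(34 + 13) = -8*47 = -376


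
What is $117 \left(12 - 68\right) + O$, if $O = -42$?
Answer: $-6594$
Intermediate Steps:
$117 \left(12 - 68\right) + O = 117 \left(12 - 68\right) - 42 = 117 \left(-56\right) - 42 = -6552 - 42 = -6594$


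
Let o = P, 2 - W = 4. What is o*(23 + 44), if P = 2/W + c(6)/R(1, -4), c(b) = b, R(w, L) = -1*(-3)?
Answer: 67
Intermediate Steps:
W = -2 (W = 2 - 1*4 = 2 - 4 = -2)
R(w, L) = 3
P = 1 (P = 2/(-2) + 6/3 = 2*(-½) + 6*(⅓) = -1 + 2 = 1)
o = 1
o*(23 + 44) = 1*(23 + 44) = 1*67 = 67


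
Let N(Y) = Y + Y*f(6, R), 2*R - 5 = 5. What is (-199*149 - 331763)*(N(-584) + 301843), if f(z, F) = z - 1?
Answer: -107823891346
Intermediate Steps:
R = 5 (R = 5/2 + (½)*5 = 5/2 + 5/2 = 5)
f(z, F) = -1 + z
N(Y) = 6*Y (N(Y) = Y + Y*(-1 + 6) = Y + Y*5 = Y + 5*Y = 6*Y)
(-199*149 - 331763)*(N(-584) + 301843) = (-199*149 - 331763)*(6*(-584) + 301843) = (-29651 - 331763)*(-3504 + 301843) = -361414*298339 = -107823891346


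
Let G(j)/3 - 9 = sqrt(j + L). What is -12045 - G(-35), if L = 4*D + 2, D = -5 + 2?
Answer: -12072 - 9*I*sqrt(5) ≈ -12072.0 - 20.125*I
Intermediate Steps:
D = -3
L = -10 (L = 4*(-3) + 2 = -12 + 2 = -10)
G(j) = 27 + 3*sqrt(-10 + j) (G(j) = 27 + 3*sqrt(j - 10) = 27 + 3*sqrt(-10 + j))
-12045 - G(-35) = -12045 - (27 + 3*sqrt(-10 - 35)) = -12045 - (27 + 3*sqrt(-45)) = -12045 - (27 + 3*(3*I*sqrt(5))) = -12045 - (27 + 9*I*sqrt(5)) = -12045 + (-27 - 9*I*sqrt(5)) = -12072 - 9*I*sqrt(5)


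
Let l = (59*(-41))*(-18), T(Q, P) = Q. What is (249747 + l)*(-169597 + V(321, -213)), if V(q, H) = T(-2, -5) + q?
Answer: -49647375342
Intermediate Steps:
V(q, H) = -2 + q
l = 43542 (l = -2419*(-18) = 43542)
(249747 + l)*(-169597 + V(321, -213)) = (249747 + 43542)*(-169597 + (-2 + 321)) = 293289*(-169597 + 319) = 293289*(-169278) = -49647375342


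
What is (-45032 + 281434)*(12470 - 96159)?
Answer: -19784246978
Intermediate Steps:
(-45032 + 281434)*(12470 - 96159) = 236402*(-83689) = -19784246978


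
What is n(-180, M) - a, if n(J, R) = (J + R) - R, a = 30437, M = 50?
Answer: -30617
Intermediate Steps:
n(J, R) = J
n(-180, M) - a = -180 - 1*30437 = -180 - 30437 = -30617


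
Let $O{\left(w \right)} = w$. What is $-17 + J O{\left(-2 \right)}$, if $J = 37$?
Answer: $-91$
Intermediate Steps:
$-17 + J O{\left(-2 \right)} = -17 + 37 \left(-2\right) = -17 - 74 = -91$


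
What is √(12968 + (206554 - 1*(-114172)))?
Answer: √333694 ≈ 577.66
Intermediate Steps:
√(12968 + (206554 - 1*(-114172))) = √(12968 + (206554 + 114172)) = √(12968 + 320726) = √333694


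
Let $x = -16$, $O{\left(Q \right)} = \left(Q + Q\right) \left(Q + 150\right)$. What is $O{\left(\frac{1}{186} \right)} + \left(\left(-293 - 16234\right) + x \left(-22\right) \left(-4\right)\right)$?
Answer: $- \frac{310211729}{17298} \approx -17933.0$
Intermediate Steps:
$O{\left(Q \right)} = 2 Q \left(150 + Q\right)$
$O{\left(\frac{1}{186} \right)} + \left(\left(-293 - 16234\right) + x \left(-22\right) \left(-4\right)\right) = \frac{2 \left(150 + \frac{1}{186}\right)}{186} + \left(\left(-293 - 16234\right) + \left(-16\right) \left(-22\right) \left(-4\right)\right) = 2 \cdot \frac{1}{186} \left(150 + \frac{1}{186}\right) + \left(-16527 + 352 \left(-4\right)\right) = 2 \cdot \frac{1}{186} \cdot \frac{27901}{186} - 17935 = \frac{27901}{17298} - 17935 = - \frac{310211729}{17298}$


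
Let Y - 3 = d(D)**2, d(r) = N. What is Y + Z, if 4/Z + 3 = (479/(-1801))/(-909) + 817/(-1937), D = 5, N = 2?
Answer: 63264493871/10849830629 ≈ 5.8309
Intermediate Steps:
Z = -12684320532/10849830629 (Z = 4/(-3 + ((479/(-1801))/(-909) + 817/(-1937))) = 4/(-3 + ((479*(-1/1801))*(-1/909) + 817*(-1/1937))) = 4/(-3 + (-479/1801*(-1/909) - 817/1937)) = 4/(-3 + (479/1637109 - 817/1937)) = 4/(-3 - 1336590230/3171080133) = 4/(-10849830629/3171080133) = 4*(-3171080133/10849830629) = -12684320532/10849830629 ≈ -1.1691)
d(r) = 2
Y = 7 (Y = 3 + 2**2 = 3 + 4 = 7)
Y + Z = 7 - 12684320532/10849830629 = 63264493871/10849830629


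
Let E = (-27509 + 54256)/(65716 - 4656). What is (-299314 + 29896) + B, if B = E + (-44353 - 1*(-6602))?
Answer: -18755712393/61060 ≈ -3.0717e+5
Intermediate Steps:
E = 26747/61060 ≈ 0.43804
B = -2305049313/61060 (B = 26747/61060 + (-44353 - 1*(-6602)) = 26747/61060 + (-44353 + 6602) = 26747/61060 - 37751 = -2305049313/61060 ≈ -37751.)
(-299314 + 29896) + B = (-299314 + 29896) - 2305049313/61060 = -269418 - 2305049313/61060 = -18755712393/61060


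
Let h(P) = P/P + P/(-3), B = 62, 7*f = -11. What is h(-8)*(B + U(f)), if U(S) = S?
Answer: 1551/7 ≈ 221.57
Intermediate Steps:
f = -11/7 (f = (1/7)*(-11) = -11/7 ≈ -1.5714)
h(P) = 1 - P/3 (h(P) = 1 + P*(-1/3) = 1 - P/3)
h(-8)*(B + U(f)) = (1 - 1/3*(-8))*(62 - 11/7) = (1 + 8/3)*(423/7) = (11/3)*(423/7) = 1551/7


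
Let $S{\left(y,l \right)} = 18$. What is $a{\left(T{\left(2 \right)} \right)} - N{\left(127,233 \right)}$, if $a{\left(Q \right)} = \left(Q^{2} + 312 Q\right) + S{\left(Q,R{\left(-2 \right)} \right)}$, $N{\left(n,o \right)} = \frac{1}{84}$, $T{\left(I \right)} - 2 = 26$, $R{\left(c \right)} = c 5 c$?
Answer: $\frac{801191}{84} \approx 9538.0$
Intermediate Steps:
$R{\left(c \right)} = 5 c^{2}$ ($R{\left(c \right)} = 5 c c = 5 c^{2}$)
$T{\left(I \right)} = 28$ ($T{\left(I \right)} = 2 + 26 = 28$)
$N{\left(n,o \right)} = \frac{1}{84}$
$a{\left(Q \right)} = 18 + Q^{2} + 312 Q$ ($a{\left(Q \right)} = \left(Q^{2} + 312 Q\right) + 18 = 18 + Q^{2} + 312 Q$)
$a{\left(T{\left(2 \right)} \right)} - N{\left(127,233 \right)} = \left(18 + 28^{2} + 312 \cdot 28\right) - \frac{1}{84} = \left(18 + 784 + 8736\right) - \frac{1}{84} = 9538 - \frac{1}{84} = \frac{801191}{84}$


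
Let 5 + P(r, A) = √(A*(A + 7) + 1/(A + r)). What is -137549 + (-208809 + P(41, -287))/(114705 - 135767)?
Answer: -1448424112/10531 - √4863065514/5181252 ≈ -1.3754e+5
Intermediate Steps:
P(r, A) = -5 + √(1/(A + r) + A*(7 + A)) (P(r, A) = -5 + √(A*(A + 7) + 1/(A + r)) = -5 + √(A*(7 + A) + 1/(A + r)) = -5 + √(1/(A + r) + A*(7 + A)))
-137549 + (-208809 + P(41, -287))/(114705 - 135767) = -137549 + (-208809 + (-5 + √((1 - 287*(7 - 287)*(-287 + 41))/(-287 + 41))))/(114705 - 135767) = -137549 + (-208809 + (-5 + √((1 - 287*(-280)*(-246))/(-246))))/(-21062) = -137549 + (-208809 + (-5 + √(-(1 - 19768560)/246)))*(-1/21062) = -137549 + (-208809 + (-5 + √(-1/246*(-19768559))))*(-1/21062) = -137549 + (-208809 + (-5 + √(19768559/246)))*(-1/21062) = -137549 + (-208809 + (-5 + √4863065514/246))*(-1/21062) = -137549 + (-208814 + √4863065514/246)*(-1/21062) = -137549 + (104407/10531 - √4863065514/5181252) = -1448424112/10531 - √4863065514/5181252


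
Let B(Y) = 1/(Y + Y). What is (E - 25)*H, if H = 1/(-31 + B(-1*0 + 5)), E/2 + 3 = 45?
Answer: -590/309 ≈ -1.9094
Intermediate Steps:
E = 84 (E = -6 + 2*45 = -6 + 90 = 84)
B(Y) = 1/(2*Y)
H = -10/309 (H = 1/(-31 + 1/(2*(-1*0 + 5))) = 1/(-31 + 1/(2*(0 + 5))) = 1/(-31 + (½)/5) = 1/(-31 + (½)*(⅕)) = 1/(-31 + ⅒) = 1/(-309/10) = -10/309 ≈ -0.032362)
(E - 25)*H = (84 - 25)*(-10/309) = 59*(-10/309) = -590/309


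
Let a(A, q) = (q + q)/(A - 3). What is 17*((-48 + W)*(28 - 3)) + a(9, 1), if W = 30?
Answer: -22949/3 ≈ -7649.7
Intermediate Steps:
a(A, q) = 2*q/(-3 + A) (a(A, q) = (2*q)/(-3 + A) = 2*q/(-3 + A))
17*((-48 + W)*(28 - 3)) + a(9, 1) = 17*((-48 + 30)*(28 - 3)) + 2*1/(-3 + 9) = 17*(-18*25) + 2*1/6 = 17*(-450) + 2*1*(1/6) = -7650 + 1/3 = -22949/3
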